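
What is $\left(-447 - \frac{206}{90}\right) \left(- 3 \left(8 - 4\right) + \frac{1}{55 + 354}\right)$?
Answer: $\frac{99209726}{18405} \approx 5390.4$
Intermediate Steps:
$\left(-447 - \frac{206}{90}\right) \left(- 3 \left(8 - 4\right) + \frac{1}{55 + 354}\right) = \left(-447 - \frac{103}{45}\right) \left(\left(-3\right) 4 + \frac{1}{409}\right) = \left(-447 - \frac{103}{45}\right) \left(-12 + \frac{1}{409}\right) = \left(- \frac{20218}{45}\right) \left(- \frac{4907}{409}\right) = \frac{99209726}{18405}$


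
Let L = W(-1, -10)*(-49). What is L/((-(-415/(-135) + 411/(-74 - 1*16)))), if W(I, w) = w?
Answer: 132300/403 ≈ 328.29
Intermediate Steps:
L = 490 (L = -10*(-49) = 490)
L/((-(-415/(-135) + 411/(-74 - 1*16)))) = 490/((-(-415/(-135) + 411/(-74 - 1*16)))) = 490/((-(-415*(-1/135) + 411/(-74 - 16)))) = 490/((-(83/27 + 411/(-90)))) = 490/((-(83/27 + 411*(-1/90)))) = 490/((-(83/27 - 137/30))) = 490/((-1*(-403/270))) = 490/(403/270) = 490*(270/403) = 132300/403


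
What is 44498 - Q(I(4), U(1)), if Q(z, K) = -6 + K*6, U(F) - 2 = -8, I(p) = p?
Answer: 44540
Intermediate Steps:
U(F) = -6 (U(F) = 2 - 8 = -6)
Q(z, K) = -6 + 6*K
44498 - Q(I(4), U(1)) = 44498 - (-6 + 6*(-6)) = 44498 - (-6 - 36) = 44498 - 1*(-42) = 44498 + 42 = 44540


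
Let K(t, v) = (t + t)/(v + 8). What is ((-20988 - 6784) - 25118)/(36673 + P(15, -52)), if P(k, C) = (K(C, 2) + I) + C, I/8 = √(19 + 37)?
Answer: -48408365850/33508311209 + 21156000*√14/33508311209 ≈ -1.4423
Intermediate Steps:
K(t, v) = 2*t/(8 + v) (K(t, v) = (2*t)/(8 + v) = 2*t/(8 + v))
I = 16*√14 (I = 8*√(19 + 37) = 8*√56 = 8*(2*√14) = 16*√14 ≈ 59.867)
P(k, C) = 16*√14 + 6*C/5 (P(k, C) = (2*C/(8 + 2) + 16*√14) + C = (2*C/10 + 16*√14) + C = (2*C*(⅒) + 16*√14) + C = (C/5 + 16*√14) + C = (16*√14 + C/5) + C = 16*√14 + 6*C/5)
((-20988 - 6784) - 25118)/(36673 + P(15, -52)) = ((-20988 - 6784) - 25118)/(36673 + (16*√14 + (6/5)*(-52))) = (-27772 - 25118)/(36673 + (16*√14 - 312/5)) = -52890/(36673 + (-312/5 + 16*√14)) = -52890/(183053/5 + 16*√14)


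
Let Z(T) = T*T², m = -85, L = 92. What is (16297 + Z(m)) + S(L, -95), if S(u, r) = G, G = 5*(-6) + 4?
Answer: -597854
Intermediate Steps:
G = -26 (G = -30 + 4 = -26)
S(u, r) = -26
Z(T) = T³
(16297 + Z(m)) + S(L, -95) = (16297 + (-85)³) - 26 = (16297 - 614125) - 26 = -597828 - 26 = -597854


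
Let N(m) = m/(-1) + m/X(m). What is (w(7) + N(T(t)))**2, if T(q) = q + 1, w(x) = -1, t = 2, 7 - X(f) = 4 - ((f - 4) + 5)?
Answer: 625/49 ≈ 12.755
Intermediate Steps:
X(f) = 4 + f (X(f) = 7 - (4 - ((f - 4) + 5)) = 7 - (4 - ((-4 + f) + 5)) = 7 - (4 - (1 + f)) = 7 - (4 + (-1 - f)) = 7 - (3 - f) = 7 + (-3 + f) = 4 + f)
T(q) = 1 + q
N(m) = -m + m/(4 + m) (N(m) = m/(-1) + m/(4 + m) = m*(-1) + m/(4 + m) = -m + m/(4 + m))
(w(7) + N(T(t)))**2 = (-1 + (1 + 2)*(-3 - (1 + 2))/(4 + (1 + 2)))**2 = (-1 + 3*(-3 - 1*3)/(4 + 3))**2 = (-1 + 3*(-3 - 3)/7)**2 = (-1 + 3*(1/7)*(-6))**2 = (-1 - 18/7)**2 = (-25/7)**2 = 625/49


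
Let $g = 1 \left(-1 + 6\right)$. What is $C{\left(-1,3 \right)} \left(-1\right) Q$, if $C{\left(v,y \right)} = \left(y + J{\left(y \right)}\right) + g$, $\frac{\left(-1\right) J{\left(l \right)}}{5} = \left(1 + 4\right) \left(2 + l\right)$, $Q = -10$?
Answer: $-1170$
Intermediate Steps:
$J{\left(l \right)} = -50 - 25 l$ ($J{\left(l \right)} = - 5 \left(1 + 4\right) \left(2 + l\right) = - 5 \cdot 5 \left(2 + l\right) = - 5 \left(10 + 5 l\right) = -50 - 25 l$)
$g = 5$ ($g = 1 \cdot 5 = 5$)
$C{\left(v,y \right)} = -45 - 24 y$ ($C{\left(v,y \right)} = \left(y - \left(50 + 25 y\right)\right) + 5 = \left(-50 - 24 y\right) + 5 = -45 - 24 y$)
$C{\left(-1,3 \right)} \left(-1\right) Q = \left(-45 - 72\right) \left(-1\right) \left(-10\right) = \left(-117\right) \left(-1\right) \left(-10\right) = 117 \left(-10\right) = -1170$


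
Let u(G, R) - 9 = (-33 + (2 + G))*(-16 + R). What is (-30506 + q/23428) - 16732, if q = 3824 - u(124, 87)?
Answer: -276673663/5857 ≈ -47238.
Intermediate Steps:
u(G, R) = 9 + (-31 + G)*(-16 + R) (u(G, R) = 9 + (-33 + (2 + G))*(-16 + R) = 9 + (-31 + G)*(-16 + R))
q = -2788 (q = 3824 - (505 - 31*87 - 16*124 + 124*87) = 3824 - (505 - 2697 - 1984 + 10788) = 3824 - 1*6612 = 3824 - 6612 = -2788)
(-30506 + q/23428) - 16732 = (-30506 - 2788/23428) - 16732 = (-30506 - 2788*1/23428) - 16732 = (-30506 - 697/5857) - 16732 = -178674339/5857 - 16732 = -276673663/5857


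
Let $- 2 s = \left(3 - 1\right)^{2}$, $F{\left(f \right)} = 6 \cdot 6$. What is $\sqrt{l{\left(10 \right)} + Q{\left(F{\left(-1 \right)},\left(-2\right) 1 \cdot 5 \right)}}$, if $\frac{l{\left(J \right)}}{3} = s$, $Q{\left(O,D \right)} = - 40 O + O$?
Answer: $i \sqrt{1410} \approx 37.55 i$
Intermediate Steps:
$F{\left(f \right)} = 36$
$Q{\left(O,D \right)} = - 39 O$
$s = -2$ ($s = - \frac{\left(3 - 1\right)^{2}}{2} = - \frac{2^{2}}{2} = \left(- \frac{1}{2}\right) 4 = -2$)
$l{\left(J \right)} = -6$ ($l{\left(J \right)} = 3 \left(-2\right) = -6$)
$\sqrt{l{\left(10 \right)} + Q{\left(F{\left(-1 \right)},\left(-2\right) 1 \cdot 5 \right)}} = \sqrt{-6 - 1404} = \sqrt{-1410} = i \sqrt{1410}$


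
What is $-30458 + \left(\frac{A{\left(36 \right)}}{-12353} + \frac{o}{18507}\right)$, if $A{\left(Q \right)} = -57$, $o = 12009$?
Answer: $- \frac{2321022100214}{76205657} \approx -30457.0$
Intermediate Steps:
$-30458 + \left(\frac{A{\left(36 \right)}}{-12353} + \frac{o}{18507}\right) = -30458 + \left(- \frac{57}{-12353} + \frac{12009}{18507}\right) = -30458 + \left(\left(-57\right) \left(- \frac{1}{12353}\right) + 12009 \cdot \frac{1}{18507}\right) = -30458 + \left(\frac{57}{12353} + \frac{4003}{6169}\right) = -30458 + \frac{49800692}{76205657} = - \frac{2321022100214}{76205657}$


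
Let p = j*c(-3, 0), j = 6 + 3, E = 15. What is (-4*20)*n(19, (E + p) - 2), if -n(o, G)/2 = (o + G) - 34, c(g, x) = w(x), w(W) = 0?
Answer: -320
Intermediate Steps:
c(g, x) = 0
j = 9
p = 0 (p = 9*0 = 0)
n(o, G) = 68 - 2*G - 2*o (n(o, G) = -2*((o + G) - 34) = -2*((G + o) - 34) = -2*(-34 + G + o) = 68 - 2*G - 2*o)
(-4*20)*n(19, (E + p) - 2) = (-4*20)*(68 - 2*((15 + 0) - 2) - 2*19) = -80*(68 - 2*(15 - 2) - 38) = -80*(68 - 2*13 - 38) = -80*(68 - 26 - 38) = -80*4 = -320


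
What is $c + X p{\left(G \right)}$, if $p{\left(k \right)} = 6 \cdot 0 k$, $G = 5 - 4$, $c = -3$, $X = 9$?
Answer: $-3$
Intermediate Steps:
$G = 1$ ($G = 5 - 4 = 1$)
$p{\left(k \right)} = 0$ ($p{\left(k \right)} = 0 k = 0$)
$c + X p{\left(G \right)} = -3 + 9 \cdot 0 = -3 + 0 = -3$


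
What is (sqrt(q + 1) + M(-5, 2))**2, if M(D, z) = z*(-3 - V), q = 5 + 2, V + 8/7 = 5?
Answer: 9608/49 - 384*sqrt(2)/7 ≈ 118.50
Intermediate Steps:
V = 27/7 (V = -8/7 + 5 = 27/7 ≈ 3.8571)
q = 7
M(D, z) = -48*z/7 (M(D, z) = z*(-3 - 1*27/7) = z*(-3 - 27/7) = z*(-48/7) = -48*z/7)
(sqrt(q + 1) + M(-5, 2))**2 = (sqrt(7 + 1) - 48/7*2)**2 = (sqrt(8) - 96/7)**2 = (2*sqrt(2) - 96/7)**2 = (-96/7 + 2*sqrt(2))**2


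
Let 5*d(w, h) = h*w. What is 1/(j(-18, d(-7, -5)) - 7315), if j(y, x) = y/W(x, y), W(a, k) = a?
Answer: -7/51223 ≈ -0.00013666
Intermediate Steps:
d(w, h) = h*w/5 (d(w, h) = (h*w)/5 = h*w/5)
j(y, x) = y/x
1/(j(-18, d(-7, -5)) - 7315) = 1/(-18/((⅕)*(-5)*(-7)) - 7315) = 1/(-18/7 - 7315) = 1/(-51223/7) = -7/51223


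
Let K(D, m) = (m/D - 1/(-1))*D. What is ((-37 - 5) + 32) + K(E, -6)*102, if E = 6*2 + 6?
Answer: 1214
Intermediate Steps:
E = 18 (E = 12 + 6 = 18)
K(D, m) = D*(1 + m/D) (K(D, m) = (m/D - 1*(-1))*D = (m/D + 1)*D = (1 + m/D)*D = D*(1 + m/D))
((-37 - 5) + 32) + K(E, -6)*102 = ((-37 - 5) + 32) + (18 - 6)*102 = (-42 + 32) + 12*102 = -10 + 1224 = 1214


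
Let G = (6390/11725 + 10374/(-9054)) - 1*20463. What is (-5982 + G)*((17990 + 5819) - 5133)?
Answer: -249672867988304/505515 ≈ -4.9390e+8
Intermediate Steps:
G = -72412600118/3538605 (G = (6390*(1/11725) + 10374*(-1/9054)) - 20463 = (1278/2345 - 1729/1509) - 20463 = -2126003/3538605 - 20463 = -72412600118/3538605 ≈ -20464.)
(-5982 + G)*((17990 + 5819) - 5133) = (-5982 - 72412600118/3538605)*((17990 + 5819) - 5133) = -93580535228*(23809 - 5133)/3538605 = -93580535228/3538605*18676 = -249672867988304/505515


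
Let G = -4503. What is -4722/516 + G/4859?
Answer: -97937/9718 ≈ -10.078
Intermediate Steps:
-4722/516 + G/4859 = -4722/516 - 4503/4859 = -4722*1/516 - 4503*1/4859 = -787/86 - 4503/4859 = -97937/9718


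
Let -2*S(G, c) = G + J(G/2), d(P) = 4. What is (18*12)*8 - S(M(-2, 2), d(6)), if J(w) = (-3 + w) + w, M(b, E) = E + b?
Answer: 3453/2 ≈ 1726.5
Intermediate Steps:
J(w) = -3 + 2*w
S(G, c) = 3/2 - G (S(G, c) = -(G + (-3 + 2*(G/2)))/2 = -(G + (-3 + G))/2 = -(-3 + 2*G)/2 = 3/2 - G)
(18*12)*8 - S(M(-2, 2), d(6)) = (18*12)*8 - (3/2 - (2 - 2)) = 216*8 - (3/2 - 1*0) = 1728 - (3/2 + 0) = 1728 - 1*3/2 = 1728 - 3/2 = 3453/2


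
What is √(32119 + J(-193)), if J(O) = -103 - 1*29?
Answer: √31987 ≈ 178.85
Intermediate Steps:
J(O) = -132 (J(O) = -103 - 29 = -132)
√(32119 + J(-193)) = √(32119 - 132) = √31987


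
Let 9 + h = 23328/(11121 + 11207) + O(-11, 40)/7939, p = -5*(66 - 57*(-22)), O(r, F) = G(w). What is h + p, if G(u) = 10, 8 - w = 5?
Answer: -146417385107/22157749 ≈ -6608.0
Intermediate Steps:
w = 3 (w = 8 - 1*5 = 8 - 5 = 3)
O(r, F) = 10
p = -6600 (p = -5*(66 + 1254) = -5*1320 = -6600)
h = -176241707/22157749 (h = -9 + (23328/(11121 + 11207) + 10/7939) = -9 + (23328/22328 + 10*(1/7939)) = -9 + (23328*(1/22328) + 10/7939) = -9 + (2916/2791 + 10/7939) = -9 + 23178034/22157749 = -176241707/22157749 ≈ -7.9540)
h + p = -176241707/22157749 - 6600 = -146417385107/22157749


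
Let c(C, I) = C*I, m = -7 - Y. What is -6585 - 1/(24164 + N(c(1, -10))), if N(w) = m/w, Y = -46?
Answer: -1590942595/241601 ≈ -6585.0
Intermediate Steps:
m = 39 (m = -7 - 1*(-46) = -7 + 46 = 39)
N(w) = 39/w
-6585 - 1/(24164 + N(c(1, -10))) = -6585 - 1/(24164 + 39/((1*(-10)))) = -6585 - 1/(24164 + 39/(-10)) = -6585 - 1/(24164 + 39*(-⅒)) = -6585 - 1/(24164 - 39/10) = -6585 - 1/241601/10 = -6585 - 1*10/241601 = -6585 - 10/241601 = -1590942595/241601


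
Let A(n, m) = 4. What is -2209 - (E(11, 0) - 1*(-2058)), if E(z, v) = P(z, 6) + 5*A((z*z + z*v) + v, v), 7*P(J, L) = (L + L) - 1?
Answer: -30020/7 ≈ -4288.6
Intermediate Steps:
P(J, L) = -⅐ + 2*L/7 (P(J, L) = ((L + L) - 1)/7 = (2*L - 1)/7 = (-1 + 2*L)/7 = -⅐ + 2*L/7)
E(z, v) = 151/7 (E(z, v) = (-⅐ + (2/7)*6) + 5*4 = (-⅐ + 12/7) + 20 = 11/7 + 20 = 151/7)
-2209 - (E(11, 0) - 1*(-2058)) = -2209 - (151/7 - 1*(-2058)) = -2209 - (151/7 + 2058) = -2209 - 1*14557/7 = -2209 - 14557/7 = -30020/7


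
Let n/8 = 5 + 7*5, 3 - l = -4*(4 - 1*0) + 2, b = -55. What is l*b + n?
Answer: -615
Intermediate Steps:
l = 17 (l = 3 - (-4*(4 - 1*0) + 2) = 3 - (-4*(4 + 0) + 2) = 3 - (-4*4 + 2) = 3 - (-16 + 2) = 3 - 1*(-14) = 3 + 14 = 17)
n = 320 (n = 8*(5 + 7*5) = 8*(5 + 35) = 8*40 = 320)
l*b + n = 17*(-55) + 320 = -935 + 320 = -615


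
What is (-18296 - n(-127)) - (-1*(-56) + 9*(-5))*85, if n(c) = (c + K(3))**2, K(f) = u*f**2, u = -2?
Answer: -40256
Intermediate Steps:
K(f) = -2*f**2
n(c) = (-18 + c)**2 (n(c) = (c - 2*3**2)**2 = (c - 2*9)**2 = (c - 18)**2 = (-18 + c)**2)
(-18296 - n(-127)) - (-1*(-56) + 9*(-5))*85 = (-18296 - (-18 - 127)**2) - (-1*(-56) + 9*(-5))*85 = (-18296 - 1*(-145)**2) - (56 - 45)*85 = (-18296 - 1*21025) - 11*85 = (-18296 - 21025) - 1*935 = -39321 - 935 = -40256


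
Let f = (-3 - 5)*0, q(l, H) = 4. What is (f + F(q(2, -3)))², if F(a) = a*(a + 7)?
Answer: 1936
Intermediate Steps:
f = 0 (f = -8*0 = 0)
F(a) = a*(7 + a)
(f + F(q(2, -3)))² = (0 + 4*(7 + 4))² = (0 + 4*11)² = (0 + 44)² = 44² = 1936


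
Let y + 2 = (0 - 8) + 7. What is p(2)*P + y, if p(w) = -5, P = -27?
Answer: 132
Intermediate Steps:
y = -3 (y = -2 + ((0 - 8) + 7) = -2 + (-8 + 7) = -2 - 1 = -3)
p(2)*P + y = -5*(-27) - 3 = 135 - 3 = 132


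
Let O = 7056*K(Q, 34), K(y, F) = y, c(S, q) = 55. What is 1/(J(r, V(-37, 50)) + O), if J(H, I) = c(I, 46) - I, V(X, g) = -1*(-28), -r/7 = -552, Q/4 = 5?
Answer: 1/141147 ≈ 7.0848e-6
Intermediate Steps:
Q = 20 (Q = 4*5 = 20)
r = 3864 (r = -7*(-552) = 3864)
O = 141120 (O = 7056*20 = 141120)
V(X, g) = 28
J(H, I) = 55 - I
1/(J(r, V(-37, 50)) + O) = 1/((55 - 1*28) + 141120) = 1/((55 - 28) + 141120) = 1/(27 + 141120) = 1/141147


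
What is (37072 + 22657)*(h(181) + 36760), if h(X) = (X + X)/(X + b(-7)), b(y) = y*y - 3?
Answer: 498431456978/227 ≈ 2.1957e+9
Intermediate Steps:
b(y) = -3 + y² (b(y) = y² - 3 = -3 + y²)
h(X) = 2*X/(46 + X) (h(X) = (X + X)/(X + (-3 + (-7)²)) = (2*X)/(X + (-3 + 49)) = (2*X)/(X + 46) = (2*X)/(46 + X) = 2*X/(46 + X))
(37072 + 22657)*(h(181) + 36760) = (37072 + 22657)*(2*181/(46 + 181) + 36760) = 59729*(2*181/227 + 36760) = 59729*(2*181*(1/227) + 36760) = 59729*(362/227 + 36760) = 59729*(8344882/227) = 498431456978/227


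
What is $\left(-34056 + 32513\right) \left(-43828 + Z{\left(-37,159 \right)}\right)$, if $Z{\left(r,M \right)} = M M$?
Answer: $28618021$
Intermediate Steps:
$Z{\left(r,M \right)} = M^{2}$
$\left(-34056 + 32513\right) \left(-43828 + Z{\left(-37,159 \right)}\right) = \left(-34056 + 32513\right) \left(-43828 + 159^{2}\right) = - 1543 \left(-43828 + 25281\right) = \left(-1543\right) \left(-18547\right) = 28618021$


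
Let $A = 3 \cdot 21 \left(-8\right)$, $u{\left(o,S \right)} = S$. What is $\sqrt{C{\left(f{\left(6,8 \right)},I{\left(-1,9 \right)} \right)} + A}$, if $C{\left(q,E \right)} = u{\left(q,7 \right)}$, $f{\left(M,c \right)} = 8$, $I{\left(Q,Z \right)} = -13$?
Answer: $i \sqrt{497} \approx 22.293 i$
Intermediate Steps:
$C{\left(q,E \right)} = 7$
$A = -504$ ($A = 63 \left(-8\right) = -504$)
$\sqrt{C{\left(f{\left(6,8 \right)},I{\left(-1,9 \right)} \right)} + A} = \sqrt{7 - 504} = \sqrt{-497} = i \sqrt{497}$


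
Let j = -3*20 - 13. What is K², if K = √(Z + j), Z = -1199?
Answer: -1272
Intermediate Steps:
j = -73 (j = -60 - 13 = -73)
K = 2*I*√318 (K = √(-1199 - 73) = √(-1272) = 2*I*√318 ≈ 35.665*I)
K² = (2*I*√318)² = -1272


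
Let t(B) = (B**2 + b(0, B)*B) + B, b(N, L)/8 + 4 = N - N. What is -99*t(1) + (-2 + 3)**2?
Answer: 2971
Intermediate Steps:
b(N, L) = -32 (b(N, L) = -32 + 8*(N - N) = -32 + 8*0 = -32 + 0 = -32)
t(B) = B**2 - 31*B (t(B) = (B**2 - 32*B) + B = B**2 - 31*B)
-99*t(1) + (-2 + 3)**2 = -99*(-31 + 1) + (-2 + 3)**2 = -99*(-30) + 1**2 = -99*(-30) + 1 = 2970 + 1 = 2971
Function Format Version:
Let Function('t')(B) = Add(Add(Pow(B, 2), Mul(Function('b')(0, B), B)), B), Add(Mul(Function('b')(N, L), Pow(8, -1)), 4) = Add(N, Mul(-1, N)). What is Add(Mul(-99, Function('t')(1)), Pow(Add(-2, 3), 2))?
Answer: 2971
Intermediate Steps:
Function('b')(N, L) = -32 (Function('b')(N, L) = Add(-32, Mul(8, Add(N, Mul(-1, N)))) = Add(-32, Mul(8, 0)) = Add(-32, 0) = -32)
Function('t')(B) = Add(Pow(B, 2), Mul(-31, B)) (Function('t')(B) = Add(Add(Pow(B, 2), Mul(-32, B)), B) = Add(Pow(B, 2), Mul(-31, B)))
Add(Mul(-99, Function('t')(1)), Pow(Add(-2, 3), 2)) = Add(Mul(-99, Mul(1, Add(-31, 1))), Pow(Add(-2, 3), 2)) = Add(Mul(-99, Mul(1, -30)), Pow(1, 2)) = Add(Mul(-99, -30), 1) = Add(2970, 1) = 2971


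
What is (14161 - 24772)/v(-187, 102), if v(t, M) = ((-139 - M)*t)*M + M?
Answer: -3537/1532312 ≈ -0.0023083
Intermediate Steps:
v(t, M) = M + M*t*(-139 - M) (v(t, M) = (t*(-139 - M))*M + M = M*t*(-139 - M) + M = M + M*t*(-139 - M))
(14161 - 24772)/v(-187, 102) = (14161 - 24772)/((102*(1 - 139*(-187) - 1*102*(-187)))) = -10611*1/(102*(1 + 25993 + 19074)) = -10611/(102*45068) = -10611/4596936 = -10611*1/4596936 = -3537/1532312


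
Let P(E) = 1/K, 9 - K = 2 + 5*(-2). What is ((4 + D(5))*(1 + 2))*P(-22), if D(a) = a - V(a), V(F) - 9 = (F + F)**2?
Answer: -300/17 ≈ -17.647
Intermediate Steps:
V(F) = 9 + 4*F**2 (V(F) = 9 + (F + F)**2 = 9 + (2*F)**2 = 9 + 4*F**2)
K = 17 (K = 9 - (2 + 5*(-2)) = 9 - (2 - 10) = 9 - 1*(-8) = 9 + 8 = 17)
D(a) = -9 + a - 4*a**2 (D(a) = a - (9 + 4*a**2) = a + (-9 - 4*a**2) = -9 + a - 4*a**2)
P(E) = 1/17
((4 + D(5))*(1 + 2))*P(-22) = ((4 + (-9 + 5 - 4*5**2))*(1 + 2))*(1/17) = ((4 + (-9 + 5 - 4*25))*3)*(1/17) = ((4 + (-9 + 5 - 100))*3)*(1/17) = ((4 - 104)*3)*(1/17) = -100*3*(1/17) = -300*1/17 = -300/17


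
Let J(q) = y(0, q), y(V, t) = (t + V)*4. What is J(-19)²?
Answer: 5776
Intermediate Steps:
y(V, t) = 4*V + 4*t (y(V, t) = (V + t)*4 = 4*V + 4*t)
J(q) = 4*q (J(q) = 4*0 + 4*q = 0 + 4*q = 4*q)
J(-19)² = (4*(-19))² = (-76)² = 5776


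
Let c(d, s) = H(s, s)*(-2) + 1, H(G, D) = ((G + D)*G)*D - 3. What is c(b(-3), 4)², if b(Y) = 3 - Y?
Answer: 62001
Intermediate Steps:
H(G, D) = -3 + D*G*(D + G) (H(G, D) = ((D + G)*G)*D - 3 = (G*(D + G))*D - 3 = D*G*(D + G) - 3 = -3 + D*G*(D + G))
c(d, s) = 7 - 4*s³ (c(d, s) = (-3 + s*s² + s*s²)*(-2) + 1 = (-3 + s³ + s³)*(-2) + 1 = (-3 + 2*s³)*(-2) + 1 = (6 - 4*s³) + 1 = 7 - 4*s³)
c(b(-3), 4)² = (7 - 4*4³)² = (7 - 4*64)² = (7 - 256)² = (-249)² = 62001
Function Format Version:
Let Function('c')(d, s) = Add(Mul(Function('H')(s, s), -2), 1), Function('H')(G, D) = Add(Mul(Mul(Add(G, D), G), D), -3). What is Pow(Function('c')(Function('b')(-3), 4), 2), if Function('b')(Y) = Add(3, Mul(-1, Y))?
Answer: 62001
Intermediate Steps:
Function('H')(G, D) = Add(-3, Mul(D, G, Add(D, G))) (Function('H')(G, D) = Add(Mul(Mul(Add(D, G), G), D), -3) = Add(Mul(Mul(G, Add(D, G)), D), -3) = Add(Mul(D, G, Add(D, G)), -3) = Add(-3, Mul(D, G, Add(D, G))))
Function('c')(d, s) = Add(7, Mul(-4, Pow(s, 3))) (Function('c')(d, s) = Add(Mul(Add(-3, Mul(s, Pow(s, 2)), Mul(s, Pow(s, 2))), -2), 1) = Add(Mul(Add(-3, Pow(s, 3), Pow(s, 3)), -2), 1) = Add(Mul(Add(-3, Mul(2, Pow(s, 3))), -2), 1) = Add(Add(6, Mul(-4, Pow(s, 3))), 1) = Add(7, Mul(-4, Pow(s, 3))))
Pow(Function('c')(Function('b')(-3), 4), 2) = Pow(Add(7, Mul(-4, Pow(4, 3))), 2) = Pow(Add(7, Mul(-4, 64)), 2) = Pow(Add(7, -256), 2) = Pow(-249, 2) = 62001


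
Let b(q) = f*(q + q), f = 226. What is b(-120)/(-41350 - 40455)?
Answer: 10848/16361 ≈ 0.66304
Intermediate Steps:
b(q) = 452*q (b(q) = 226*(q + q) = 226*(2*q) = 452*q)
b(-120)/(-41350 - 40455) = (452*(-120))/(-41350 - 40455) = -54240/(-81805) = -54240*(-1/81805) = 10848/16361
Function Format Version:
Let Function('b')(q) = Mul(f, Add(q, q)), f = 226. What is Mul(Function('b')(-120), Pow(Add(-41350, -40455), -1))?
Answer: Rational(10848, 16361) ≈ 0.66304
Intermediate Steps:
Function('b')(q) = Mul(452, q) (Function('b')(q) = Mul(226, Add(q, q)) = Mul(226, Mul(2, q)) = Mul(452, q))
Mul(Function('b')(-120), Pow(Add(-41350, -40455), -1)) = Mul(Mul(452, -120), Pow(Add(-41350, -40455), -1)) = Mul(-54240, Pow(-81805, -1)) = Mul(-54240, Rational(-1, 81805)) = Rational(10848, 16361)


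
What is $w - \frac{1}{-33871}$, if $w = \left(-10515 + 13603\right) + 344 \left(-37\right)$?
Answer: $- \frac{326516439}{33871} \approx -9640.0$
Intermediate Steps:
$w = -9640$ ($w = 3088 - 12728 = -9640$)
$w - \frac{1}{-33871} = -9640 - \frac{1}{-33871} = -9640 - - \frac{1}{33871} = -9640 + \frac{1}{33871} = - \frac{326516439}{33871}$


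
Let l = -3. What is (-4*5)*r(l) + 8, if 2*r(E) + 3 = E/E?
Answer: 28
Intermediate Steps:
r(E) = -1 (r(E) = -3/2 + (E/E)/2 = -3/2 + (1/2)*1 = -3/2 + 1/2 = -1)
(-4*5)*r(l) + 8 = -4*5*(-1) + 8 = -20*(-1) + 8 = 20 + 8 = 28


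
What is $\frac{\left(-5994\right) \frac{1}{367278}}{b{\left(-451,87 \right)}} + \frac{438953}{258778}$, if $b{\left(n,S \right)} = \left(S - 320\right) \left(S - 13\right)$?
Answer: $\frac{3130313640470}{1845427303681} \approx 1.6963$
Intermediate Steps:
$b{\left(n,S \right)} = \left(-320 + S\right) \left(-13 + S\right)$
$\frac{\left(-5994\right) \frac{1}{367278}}{b{\left(-451,87 \right)}} + \frac{438953}{258778} = \frac{\left(-5994\right) \frac{1}{367278}}{4160 + 87^{2} - 28971} + \frac{438953}{258778} = \frac{\left(-5994\right) \frac{1}{367278}}{4160 + 7569 - 28971} + 438953 \cdot \frac{1}{258778} = - \frac{999}{61213 \left(-17242\right)} + \frac{438953}{258778} = \left(- \frac{999}{61213}\right) \left(- \frac{1}{17242}\right) + \frac{438953}{258778} = \frac{27}{28525258} + \frac{438953}{258778} = \frac{3130313640470}{1845427303681}$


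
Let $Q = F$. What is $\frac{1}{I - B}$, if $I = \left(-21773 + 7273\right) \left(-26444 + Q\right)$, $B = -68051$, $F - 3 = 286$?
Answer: $\frac{1}{379315551} \approx 2.6363 \cdot 10^{-9}$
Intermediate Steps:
$F = 289$ ($F = 3 + 286 = 289$)
$Q = 289$
$I = 379247500$ ($I = \left(-21773 + 7273\right) \left(-26444 + 289\right) = \left(-14500\right) \left(-26155\right) = 379247500$)
$\frac{1}{I - B} = \frac{1}{379247500 - -68051} = \frac{1}{379247500 + 68051} = \frac{1}{379315551}$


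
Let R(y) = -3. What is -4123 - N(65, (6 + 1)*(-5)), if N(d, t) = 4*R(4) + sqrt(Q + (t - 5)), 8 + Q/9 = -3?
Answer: -4111 - I*sqrt(139) ≈ -4111.0 - 11.79*I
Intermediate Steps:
Q = -99 (Q = -72 + 9*(-3) = -72 - 27 = -99)
N(d, t) = -12 + sqrt(-104 + t) (N(d, t) = 4*(-3) + sqrt(-99 + (t - 5)) = -12 + sqrt(-99 + (-5 + t)) = -12 + sqrt(-104 + t))
-4123 - N(65, (6 + 1)*(-5)) = -4123 - (-12 + sqrt(-104 + (6 + 1)*(-5))) = -4123 - (-12 + sqrt(-104 + 7*(-5))) = -4123 - (-12 + sqrt(-104 - 35)) = -4123 - (-12 + sqrt(-139)) = -4123 - (-12 + I*sqrt(139)) = -4123 + (12 - I*sqrt(139)) = -4111 - I*sqrt(139)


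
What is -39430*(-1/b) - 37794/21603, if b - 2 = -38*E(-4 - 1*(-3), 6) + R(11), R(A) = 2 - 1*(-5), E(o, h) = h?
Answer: -286694392/1577019 ≈ -181.80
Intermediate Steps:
R(A) = 7 (R(A) = 2 + 5 = 7)
b = -219 (b = 2 + (-38*6 + 7) = 2 + (-228 + 7) = 2 - 221 = -219)
-39430*(-1/b) - 37794/21603 = -39430/((-1*(-219))) - 37794/21603 = -39430/219 - 37794*1/21603 = -39430*1/219 - 12598/7201 = -39430/219 - 12598/7201 = -286694392/1577019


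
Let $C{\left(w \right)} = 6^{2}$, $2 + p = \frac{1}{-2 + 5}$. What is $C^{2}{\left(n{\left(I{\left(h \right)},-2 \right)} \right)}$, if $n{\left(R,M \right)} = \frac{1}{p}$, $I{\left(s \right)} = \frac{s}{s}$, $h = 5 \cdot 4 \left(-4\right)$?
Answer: $1296$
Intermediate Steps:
$h = -80$ ($h = 20 \left(-4\right) = -80$)
$p = - \frac{5}{3}$ ($p = -2 + \frac{1}{-2 + 5} = -2 + \frac{1}{3} = - \frac{5}{3} \approx -1.6667$)
$I{\left(s \right)} = 1$
$n{\left(R,M \right)} = - \frac{3}{5}$ ($n{\left(R,M \right)} = \frac{1}{- \frac{5}{3}} = - \frac{3}{5}$)
$C{\left(w \right)} = 36$
$C^{2}{\left(n{\left(I{\left(h \right)},-2 \right)} \right)} = 36^{2} = 1296$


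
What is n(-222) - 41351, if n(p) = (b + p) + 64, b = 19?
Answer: -41490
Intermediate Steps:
n(p) = 83 + p (n(p) = (19 + p) + 64 = 83 + p)
n(-222) - 41351 = (83 - 222) - 41351 = -139 - 41351 = -41490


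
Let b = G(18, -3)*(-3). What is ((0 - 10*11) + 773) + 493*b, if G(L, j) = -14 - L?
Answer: 47991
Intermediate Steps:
b = 96 (b = (-14 - 1*18)*(-3) = (-14 - 18)*(-3) = -32*(-3) = 96)
((0 - 10*11) + 773) + 493*b = ((0 - 10*11) + 773) + 493*96 = ((0 - 110) + 773) + 47328 = (-110 + 773) + 47328 = 663 + 47328 = 47991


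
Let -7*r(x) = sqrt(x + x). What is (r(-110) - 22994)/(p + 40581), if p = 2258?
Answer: -22994/42839 - 2*I*sqrt(55)/299873 ≈ -0.53675 - 4.9462e-5*I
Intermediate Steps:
r(x) = -sqrt(2)*sqrt(x)/7 (r(x) = -sqrt(x + x)/7 = -sqrt(2)*sqrt(x)/7)
(r(-110) - 22994)/(p + 40581) = (-sqrt(2)*sqrt(-110)/7 - 22994)/(2258 + 40581) = (-sqrt(2)*I*sqrt(110)/7 - 22994)/42839 = (-2*I*sqrt(55)/7 - 22994)*(1/42839) = (-22994 - 2*I*sqrt(55)/7)*(1/42839) = -22994/42839 - 2*I*sqrt(55)/299873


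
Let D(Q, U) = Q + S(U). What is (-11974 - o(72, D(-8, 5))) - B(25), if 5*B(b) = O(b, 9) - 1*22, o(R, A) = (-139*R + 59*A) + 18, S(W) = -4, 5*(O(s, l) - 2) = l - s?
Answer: -31784/25 ≈ -1271.4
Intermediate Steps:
O(s, l) = 2 - s/5 + l/5 (O(s, l) = 2 + (l - s)/5 = 2 + (-s/5 + l/5) = 2 - s/5 + l/5)
D(Q, U) = -4 + Q (D(Q, U) = Q - 4 = -4 + Q)
o(R, A) = 18 - 139*R + 59*A
B(b) = -91/25 - b/25 (B(b) = ((2 - b/5 + (1/5)*9) - 1*22)/5 = ((2 - b/5 + 9/5) - 22)/5 = ((19/5 - b/5) - 22)/5 = (-91/5 - b/5)/5 = -91/25 - b/25)
(-11974 - o(72, D(-8, 5))) - B(25) = (-11974 - (18 - 139*72 + 59*(-4 - 8))) - (-91/25 - 1/25*25) = (-11974 - (18 - 10008 + 59*(-12))) - (-91/25 - 1) = (-11974 - (18 - 10008 - 708)) - 1*(-116/25) = (-11974 - 1*(-10698)) + 116/25 = (-11974 + 10698) + 116/25 = -1276 + 116/25 = -31784/25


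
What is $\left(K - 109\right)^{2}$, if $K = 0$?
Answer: $11881$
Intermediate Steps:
$\left(K - 109\right)^{2} = \left(0 - 109\right)^{2} = \left(-109\right)^{2} = 11881$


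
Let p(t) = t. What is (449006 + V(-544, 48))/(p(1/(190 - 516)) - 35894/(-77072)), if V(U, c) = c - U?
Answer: 2824090490064/2906093 ≈ 9.7178e+5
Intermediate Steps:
(449006 + V(-544, 48))/(p(1/(190 - 516)) - 35894/(-77072)) = (449006 + (48 - 1*(-544)))/(1/(190 - 516) - 35894/(-77072)) = (449006 + (48 + 544))/(1/(-326) - 35894*(-1/77072)) = (449006 + 592)/(-1/326 + 17947/38536) = 449598/(2906093/6281368) = 449598*(6281368/2906093) = 2824090490064/2906093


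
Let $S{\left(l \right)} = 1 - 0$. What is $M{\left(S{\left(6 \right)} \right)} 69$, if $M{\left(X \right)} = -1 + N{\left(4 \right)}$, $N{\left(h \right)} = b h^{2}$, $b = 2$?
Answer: $2139$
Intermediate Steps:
$S{\left(l \right)} = 1$ ($S{\left(l \right)} = 1 + 0 = 1$)
$N{\left(h \right)} = 2 h^{2}$
$M{\left(X \right)} = 31$ ($M{\left(X \right)} = -1 + 2 \cdot 4^{2} = -1 + 2 \cdot 16 = -1 + 32 = 31$)
$M{\left(S{\left(6 \right)} \right)} 69 = 31 \cdot 69 = 2139$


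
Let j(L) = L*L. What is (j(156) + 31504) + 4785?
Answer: 60625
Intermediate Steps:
j(L) = L²
(j(156) + 31504) + 4785 = (156² + 31504) + 4785 = (24336 + 31504) + 4785 = 55840 + 4785 = 60625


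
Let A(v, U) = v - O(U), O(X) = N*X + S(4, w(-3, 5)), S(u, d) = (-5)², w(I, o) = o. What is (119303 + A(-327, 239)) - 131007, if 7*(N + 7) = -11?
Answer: -70052/7 ≈ -10007.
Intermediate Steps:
N = -60/7 (N = -7 + (⅐)*(-11) = -7 - 11/7 = -60/7 ≈ -8.5714)
S(u, d) = 25
O(X) = 25 - 60*X/7 (O(X) = -60*X/7 + 25 = 25 - 60*X/7)
A(v, U) = -25 + v + 60*U/7 (A(v, U) = v - (25 - 60*U/7) = v + (-25 + 60*U/7) = -25 + v + 60*U/7)
(119303 + A(-327, 239)) - 131007 = (119303 + (-25 - 327 + (60/7)*239)) - 131007 = (119303 + (-25 - 327 + 14340/7)) - 131007 = (119303 + 11876/7) - 131007 = 846997/7 - 131007 = -70052/7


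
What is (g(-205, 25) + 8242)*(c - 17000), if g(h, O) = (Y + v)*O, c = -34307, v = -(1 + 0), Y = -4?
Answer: -416458919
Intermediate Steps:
v = -1 (v = -1*1 = -1)
g(h, O) = -5*O (g(h, O) = (-4 - 1)*O = -5*O)
(g(-205, 25) + 8242)*(c - 17000) = (-5*25 + 8242)*(-34307 - 17000) = (-125 + 8242)*(-51307) = 8117*(-51307) = -416458919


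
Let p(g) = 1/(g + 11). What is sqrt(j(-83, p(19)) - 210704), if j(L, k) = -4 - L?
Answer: 25*I*sqrt(337) ≈ 458.94*I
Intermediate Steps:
p(g) = 1/(11 + g)
sqrt(j(-83, p(19)) - 210704) = sqrt((-4 - 1*(-83)) - 210704) = sqrt((-4 + 83) - 210704) = sqrt(79 - 210704) = sqrt(-210625) = 25*I*sqrt(337)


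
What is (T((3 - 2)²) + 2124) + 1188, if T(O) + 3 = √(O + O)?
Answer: 3309 + √2 ≈ 3310.4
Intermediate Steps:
T(O) = -3 + √2*√O (T(O) = -3 + √(O + O) = -3 + √(2*O) = -3 + √2*√O)
(T((3 - 2)²) + 2124) + 1188 = ((-3 + √2*√((3 - 2)²)) + 2124) + 1188 = ((-3 + √2*√(1²)) + 2124) + 1188 = ((-3 + √2*√1) + 2124) + 1188 = ((-3 + √2*1) + 2124) + 1188 = ((-3 + √2) + 2124) + 1188 = (2121 + √2) + 1188 = 3309 + √2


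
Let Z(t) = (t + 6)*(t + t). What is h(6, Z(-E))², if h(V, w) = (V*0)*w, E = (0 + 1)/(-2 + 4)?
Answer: 0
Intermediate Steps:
E = ½ (E = 1/2 = 1*(½) = ½ ≈ 0.50000)
Z(t) = 2*t*(6 + t) (Z(t) = (6 + t)*(2*t) = 2*t*(6 + t))
h(V, w) = 0 (h(V, w) = 0*w = 0)
h(6, Z(-E))² = 0² = 0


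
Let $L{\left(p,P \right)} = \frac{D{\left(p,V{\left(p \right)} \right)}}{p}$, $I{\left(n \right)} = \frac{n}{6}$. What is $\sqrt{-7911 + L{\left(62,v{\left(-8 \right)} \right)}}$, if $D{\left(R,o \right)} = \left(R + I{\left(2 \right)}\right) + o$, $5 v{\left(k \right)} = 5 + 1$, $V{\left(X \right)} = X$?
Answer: $\frac{i \sqrt{273619578}}{186} \approx 88.932 i$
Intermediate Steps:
$v{\left(k \right)} = \frac{6}{5}$ ($v{\left(k \right)} = \frac{5 + 1}{5} = \frac{1}{5} \cdot 6 = \frac{6}{5}$)
$I{\left(n \right)} = \frac{n}{6}$ ($I{\left(n \right)} = n \frac{1}{6} = \frac{n}{6}$)
$D{\left(R,o \right)} = \frac{1}{3} + R + o$ ($D{\left(R,o \right)} = \left(R + \frac{1}{6} \cdot 2\right) + o = \left(R + \frac{1}{3}\right) + o = \left(\frac{1}{3} + R\right) + o = \frac{1}{3} + R + o$)
$L{\left(p,P \right)} = \frac{\frac{1}{3} + 2 p}{p}$ ($L{\left(p,P \right)} = \frac{\frac{1}{3} + p + p}{p} = \frac{\frac{1}{3} + 2 p}{p}$)
$\sqrt{-7911 + L{\left(62,v{\left(-8 \right)} \right)}} = \sqrt{-7911 + \left(2 + \frac{1}{3 \cdot 62}\right)} = \sqrt{-7911 + \left(2 + \frac{1}{3} \cdot \frac{1}{62}\right)} = \sqrt{-7911 + \left(2 + \frac{1}{186}\right)} = \sqrt{-7911 + \frac{373}{186}} = \sqrt{- \frac{1471073}{186}} = \frac{i \sqrt{273619578}}{186}$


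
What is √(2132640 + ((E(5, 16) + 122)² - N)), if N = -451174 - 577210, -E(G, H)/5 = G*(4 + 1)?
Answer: √3161033 ≈ 1777.9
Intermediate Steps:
E(G, H) = -25*G (E(G, H) = -5*G*(4 + 1) = -5*G*5 = -25*G)
N = -1028384
√(2132640 + ((E(5, 16) + 122)² - N)) = √(2132640 + ((-25*5 + 122)² - 1*(-1028384))) = √(2132640 + ((-125 + 122)² + 1028384)) = √(2132640 + ((-3)² + 1028384)) = √(2132640 + (9 + 1028384)) = √(2132640 + 1028393) = √3161033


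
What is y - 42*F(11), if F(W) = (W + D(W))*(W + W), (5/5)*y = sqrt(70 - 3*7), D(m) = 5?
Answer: -14777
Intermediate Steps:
y = 7 (y = sqrt(70 - 3*7) = sqrt(70 - 21) = sqrt(49) = 7)
F(W) = 2*W*(5 + W) (F(W) = (W + 5)*(W + W) = (5 + W)*(2*W) = 2*W*(5 + W))
y - 42*F(11) = 7 - 84*11*(5 + 11) = 7 - 84*11*16 = 7 - 42*352 = 7 - 14784 = -14777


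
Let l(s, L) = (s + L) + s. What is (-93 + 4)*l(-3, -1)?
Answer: 623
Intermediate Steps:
l(s, L) = L + 2*s (l(s, L) = (L + s) + s = L + 2*s)
(-93 + 4)*l(-3, -1) = (-93 + 4)*(-1 + 2*(-3)) = -89*(-1 - 6) = -89*(-7) = 623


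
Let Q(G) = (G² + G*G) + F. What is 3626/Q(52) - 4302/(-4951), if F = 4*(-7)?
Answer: 20548543/13318190 ≈ 1.5429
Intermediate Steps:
F = -28
Q(G) = -28 + 2*G² (Q(G) = (G² + G*G) - 28 = (G² + G²) - 28 = 2*G² - 28 = -28 + 2*G²)
3626/Q(52) - 4302/(-4951) = 3626/(-28 + 2*52²) - 4302/(-4951) = 3626/(-28 + 2*2704) - 4302*(-1/4951) = 3626/(-28 + 5408) + 4302/4951 = 3626/5380 + 4302/4951 = 3626*(1/5380) + 4302/4951 = 1813/2690 + 4302/4951 = 20548543/13318190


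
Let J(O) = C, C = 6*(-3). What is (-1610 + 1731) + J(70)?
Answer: 103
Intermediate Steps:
C = -18
J(O) = -18
(-1610 + 1731) + J(70) = (-1610 + 1731) - 18 = 121 - 18 = 103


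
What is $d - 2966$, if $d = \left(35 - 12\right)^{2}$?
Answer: $-2437$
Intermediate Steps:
$d = 529$ ($d = 23^{2} = 529$)
$d - 2966 = 529 - 2966 = -2437$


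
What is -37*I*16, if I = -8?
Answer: 4736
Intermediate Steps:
-37*I*16 = -37*(-8)*16 = 296*16 = 4736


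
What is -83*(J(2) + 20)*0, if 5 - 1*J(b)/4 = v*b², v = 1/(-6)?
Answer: 0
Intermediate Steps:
v = -⅙ ≈ -0.16667
J(b) = 20 + 2*b²/3 (J(b) = 20 - (-2)*b²/3 = 20 + 2*b²/3)
-83*(J(2) + 20)*0 = -83*((20 + (⅔)*2²) + 20)*0 = -83*((20 + (⅔)*4) + 20)*0 = -83*((20 + 8/3) + 20)*0 = -83*(68/3 + 20)*0 = -83*128/3*0 = -10624/3*0 = 0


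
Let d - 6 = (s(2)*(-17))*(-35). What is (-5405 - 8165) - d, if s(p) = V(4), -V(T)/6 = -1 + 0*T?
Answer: -17146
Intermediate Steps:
V(T) = 6 (V(T) = -6*(-1 + 0*T) = -6*(-1 + 0) = -6*(-1) = 6)
s(p) = 6
d = 3576 (d = 6 + (6*(-17))*(-35) = 6 - 102*(-35) = 6 + 3570 = 3576)
(-5405 - 8165) - d = (-5405 - 8165) - 1*3576 = -13570 - 3576 = -17146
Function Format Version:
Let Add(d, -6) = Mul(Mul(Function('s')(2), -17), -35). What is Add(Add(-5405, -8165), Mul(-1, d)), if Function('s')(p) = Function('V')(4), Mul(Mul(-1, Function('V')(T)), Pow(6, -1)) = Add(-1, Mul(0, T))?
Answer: -17146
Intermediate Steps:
Function('V')(T) = 6 (Function('V')(T) = Mul(-6, Add(-1, Mul(0, T))) = Mul(-6, Add(-1, 0)) = Mul(-6, -1) = 6)
Function('s')(p) = 6
d = 3576 (d = Add(6, Mul(Mul(6, -17), -35)) = Add(6, Mul(-102, -35)) = Add(6, 3570) = 3576)
Add(Add(-5405, -8165), Mul(-1, d)) = Add(Add(-5405, -8165), Mul(-1, 3576)) = Add(-13570, -3576) = -17146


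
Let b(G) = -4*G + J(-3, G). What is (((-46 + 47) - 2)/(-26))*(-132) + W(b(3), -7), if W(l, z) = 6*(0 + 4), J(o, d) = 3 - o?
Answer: 246/13 ≈ 18.923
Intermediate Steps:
b(G) = 6 - 4*G (b(G) = -4*G + (3 - 1*(-3)) = -4*G + (3 + 3) = -4*G + 6 = 6 - 4*G)
W(l, z) = 24 (W(l, z) = 6*4 = 24)
(((-46 + 47) - 2)/(-26))*(-132) + W(b(3), -7) = (((-46 + 47) - 2)/(-26))*(-132) + 24 = ((1 - 2)*(-1/26))*(-132) + 24 = -1*(-1/26)*(-132) + 24 = (1/26)*(-132) + 24 = -66/13 + 24 = 246/13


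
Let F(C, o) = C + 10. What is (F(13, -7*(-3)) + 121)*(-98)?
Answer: -14112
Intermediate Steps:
F(C, o) = 10 + C
(F(13, -7*(-3)) + 121)*(-98) = ((10 + 13) + 121)*(-98) = (23 + 121)*(-98) = 144*(-98) = -14112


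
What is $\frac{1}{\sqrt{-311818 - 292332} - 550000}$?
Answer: $- \frac{11000}{6050012083} - \frac{i \sqrt{24166}}{60500120830} \approx -1.8182 \cdot 10^{-6} - 2.5695 \cdot 10^{-9} i$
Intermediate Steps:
$\frac{1}{\sqrt{-311818 - 292332} - 550000} = \frac{1}{\sqrt{-604150} - 550000} = \frac{1}{5 i \sqrt{24166} - 550000} = \frac{1}{-550000 + 5 i \sqrt{24166}}$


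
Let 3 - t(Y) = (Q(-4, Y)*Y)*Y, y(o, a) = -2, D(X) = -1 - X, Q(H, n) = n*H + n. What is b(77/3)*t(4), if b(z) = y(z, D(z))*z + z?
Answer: -5005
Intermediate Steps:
Q(H, n) = n + H*n (Q(H, n) = H*n + n = n + H*n)
t(Y) = 3 + 3*Y**3 (t(Y) = 3 - (Y*(1 - 4))*Y*Y = 3 - (Y*(-3))*Y*Y = 3 - (-3*Y)*Y*Y = 3 - (-3*Y**2)*Y = 3 - (-3)*Y**3 = 3 + 3*Y**3)
b(z) = -z (b(z) = -2*z + z = -z)
b(77/3)*t(4) = (-77/3)*(3 + 3*4**3) = (-77/3)*(3 + 3*64) = (-1*77/3)*(3 + 192) = -77/3*195 = -5005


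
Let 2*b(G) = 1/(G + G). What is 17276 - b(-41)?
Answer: 2833265/164 ≈ 17276.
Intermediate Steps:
b(G) = 1/(4*G) (b(G) = 1/(2*(G + G)) = 1/(2*((2*G))) = (1/(2*G))/2 = 1/(4*G))
17276 - b(-41) = 17276 - 1/(4*(-41)) = 17276 - (-1)/(4*41) = 17276 - 1*(-1/164) = 17276 + 1/164 = 2833265/164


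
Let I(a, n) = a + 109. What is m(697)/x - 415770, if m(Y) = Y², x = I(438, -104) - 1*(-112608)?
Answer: -47045968541/113155 ≈ -4.1577e+5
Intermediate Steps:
I(a, n) = 109 + a
x = 113155 (x = (109 + 438) - 1*(-112608) = 547 + 112608 = 113155)
m(697)/x - 415770 = 697²/113155 - 415770 = 485809*(1/113155) - 415770 = 485809/113155 - 415770 = -47045968541/113155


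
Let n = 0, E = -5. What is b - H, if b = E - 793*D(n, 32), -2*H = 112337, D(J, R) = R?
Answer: 61575/2 ≈ 30788.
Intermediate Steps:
H = -112337/2 (H = -½*112337 = -112337/2 ≈ -56169.)
b = -25381 (b = -5 - 793*32 = -5 - 25376 = -25381)
b - H = -25381 - 1*(-112337/2) = -25381 + 112337/2 = 61575/2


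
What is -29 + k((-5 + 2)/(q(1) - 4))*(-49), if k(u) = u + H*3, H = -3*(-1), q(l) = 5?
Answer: -323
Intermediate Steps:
H = 3
k(u) = 9 + u (k(u) = u + 3*3 = u + 9 = 9 + u)
-29 + k((-5 + 2)/(q(1) - 4))*(-49) = -29 + (9 + (-5 + 2)/(5 - 4))*(-49) = -29 + (9 - 3/1)*(-49) = -29 + (9 - 3*1)*(-49) = -29 + (9 - 3)*(-49) = -29 + 6*(-49) = -29 - 294 = -323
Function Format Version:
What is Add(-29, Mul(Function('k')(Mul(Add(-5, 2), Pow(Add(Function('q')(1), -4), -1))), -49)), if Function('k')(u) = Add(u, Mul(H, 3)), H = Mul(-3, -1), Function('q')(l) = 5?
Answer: -323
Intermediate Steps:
H = 3
Function('k')(u) = Add(9, u) (Function('k')(u) = Add(u, Mul(3, 3)) = Add(u, 9) = Add(9, u))
Add(-29, Mul(Function('k')(Mul(Add(-5, 2), Pow(Add(Function('q')(1), -4), -1))), -49)) = Add(-29, Mul(Add(9, Mul(Add(-5, 2), Pow(Add(5, -4), -1))), -49)) = Add(-29, Mul(Add(9, Mul(-3, Pow(1, -1))), -49)) = Add(-29, Mul(Add(9, Mul(-3, 1)), -49)) = Add(-29, Mul(Add(9, -3), -49)) = Add(-29, Mul(6, -49)) = Add(-29, -294) = -323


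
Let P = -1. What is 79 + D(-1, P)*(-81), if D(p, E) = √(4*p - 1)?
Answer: 79 - 81*I*√5 ≈ 79.0 - 181.12*I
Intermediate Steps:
D(p, E) = √(-1 + 4*p)
79 + D(-1, P)*(-81) = 79 + √(-1 + 4*(-1))*(-81) = 79 + √(-1 - 4)*(-81) = 79 + √(-5)*(-81) = 79 + (I*√5)*(-81) = 79 - 81*I*√5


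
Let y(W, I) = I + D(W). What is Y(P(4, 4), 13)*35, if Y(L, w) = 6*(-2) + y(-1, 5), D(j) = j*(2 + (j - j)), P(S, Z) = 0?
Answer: -315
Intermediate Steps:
D(j) = 2*j (D(j) = j*(2 + 0) = j*2 = 2*j)
y(W, I) = I + 2*W
Y(L, w) = -9 (Y(L, w) = 6*(-2) + (5 + 2*(-1)) = -12 + (5 - 2) = -12 + 3 = -9)
Y(P(4, 4), 13)*35 = -9*35 = -315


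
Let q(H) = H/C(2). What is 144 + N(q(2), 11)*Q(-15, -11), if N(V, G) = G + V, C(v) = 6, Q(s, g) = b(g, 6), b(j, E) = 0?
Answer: 144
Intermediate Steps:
Q(s, g) = 0
q(H) = H/6
144 + N(q(2), 11)*Q(-15, -11) = 144 + (11 + (⅙)*2)*0 = 144 + (11 + ⅓)*0 = 144 + (34/3)*0 = 144 + 0 = 144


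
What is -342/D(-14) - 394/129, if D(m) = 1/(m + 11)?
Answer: 131960/129 ≈ 1022.9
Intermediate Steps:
D(m) = 1/(11 + m)
-342/D(-14) - 394/129 = -342/(1/(11 - 14)) - 394/129 = -342/(1/(-3)) - 394*1/129 = -342/(-⅓) - 394/129 = -342*(-3) - 394/129 = 1026 - 394/129 = 131960/129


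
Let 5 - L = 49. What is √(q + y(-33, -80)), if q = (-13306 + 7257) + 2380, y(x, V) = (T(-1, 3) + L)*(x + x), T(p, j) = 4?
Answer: 7*I*√21 ≈ 32.078*I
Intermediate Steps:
L = -44 (L = 5 - 1*49 = 5 - 49 = -44)
y(x, V) = -80*x (y(x, V) = (4 - 44)*(x + x) = -80*x)
q = -3669 (q = -6049 + 2380 = -3669)
√(q + y(-33, -80)) = √(-3669 - 80*(-33)) = √(-3669 + 2640) = √(-1029) = 7*I*√21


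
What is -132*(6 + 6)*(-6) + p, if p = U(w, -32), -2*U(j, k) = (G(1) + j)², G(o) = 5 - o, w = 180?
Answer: -7424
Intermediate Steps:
U(j, k) = -(4 + j)²/2 (U(j, k) = -((5 - 1*1) + j)²/2 = -((5 - 1) + j)²/2 = -(4 + j)²/2)
p = -16928 (p = -(4 + 180)²/2 = -½*184² = -½*33856 = -16928)
-132*(6 + 6)*(-6) + p = -132*(6 + 6)*(-6) - 16928 = -132*12*(-6) - 16928 = -22*72*(-6) - 16928 = -1584*(-6) - 16928 = 9504 - 16928 = -7424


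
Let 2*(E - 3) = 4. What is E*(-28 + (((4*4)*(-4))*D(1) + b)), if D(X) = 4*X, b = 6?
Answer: -1390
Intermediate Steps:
E = 5 (E = 3 + (1/2)*4 = 3 + 2 = 5)
E*(-28 + (((4*4)*(-4))*D(1) + b)) = 5*(-28 + (((4*4)*(-4))*(4*1) + 6)) = 5*(-28 + ((16*(-4))*4 + 6)) = 5*(-28 + (-64*4 + 6)) = 5*(-28 + (-256 + 6)) = 5*(-28 - 250) = 5*(-278) = -1390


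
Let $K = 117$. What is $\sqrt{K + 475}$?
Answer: $4 \sqrt{37} \approx 24.331$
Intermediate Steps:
$\sqrt{K + 475} = \sqrt{117 + 475} = \sqrt{592} = 4 \sqrt{37}$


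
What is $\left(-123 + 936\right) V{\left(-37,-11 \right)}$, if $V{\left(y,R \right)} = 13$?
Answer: $10569$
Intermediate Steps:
$\left(-123 + 936\right) V{\left(-37,-11 \right)} = \left(-123 + 936\right) 13 = 813 \cdot 13 = 10569$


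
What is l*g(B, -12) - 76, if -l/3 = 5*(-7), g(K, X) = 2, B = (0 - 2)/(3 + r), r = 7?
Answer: 134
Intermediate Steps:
B = -⅕ (B = (0 - 2)/(3 + 7) = -2/10 = -2*⅒ = -⅕ ≈ -0.20000)
l = 105 (l = -15*(-7) = -3*(-35) = 105)
l*g(B, -12) - 76 = 105*2 - 76 = 210 - 76 = 134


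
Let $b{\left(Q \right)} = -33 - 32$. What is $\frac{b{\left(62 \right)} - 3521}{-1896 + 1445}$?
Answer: $\frac{326}{41} \approx 7.9512$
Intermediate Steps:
$b{\left(Q \right)} = -65$ ($b{\left(Q \right)} = -33 - 32 = -65$)
$\frac{b{\left(62 \right)} - 3521}{-1896 + 1445} = \frac{-65 - 3521}{-1896 + 1445} = - \frac{3586}{-451} = \left(-3586\right) \left(- \frac{1}{451}\right) = \frac{326}{41}$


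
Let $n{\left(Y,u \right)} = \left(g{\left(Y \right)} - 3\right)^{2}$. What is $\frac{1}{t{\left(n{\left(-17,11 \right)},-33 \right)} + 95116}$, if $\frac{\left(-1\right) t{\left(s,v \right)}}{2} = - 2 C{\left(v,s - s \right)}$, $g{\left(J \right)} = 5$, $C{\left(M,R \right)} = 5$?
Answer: $\frac{1}{95136} \approx 1.0511 \cdot 10^{-5}$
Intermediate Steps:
$n{\left(Y,u \right)} = 4$ ($n{\left(Y,u \right)} = \left(5 - 3\right)^{2} = 2^{2} = 4$)
$t{\left(s,v \right)} = 20$ ($t{\left(s,v \right)} = - 2 \left(\left(-2\right) 5\right) = \left(-2\right) \left(-10\right) = 20$)
$\frac{1}{t{\left(n{\left(-17,11 \right)},-33 \right)} + 95116} = \frac{1}{20 + 95116} = \frac{1}{95136}$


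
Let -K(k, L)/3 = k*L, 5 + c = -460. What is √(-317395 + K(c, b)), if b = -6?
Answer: I*√325765 ≈ 570.76*I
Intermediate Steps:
c = -465 (c = -5 - 460 = -465)
K(k, L) = -3*L*k (K(k, L) = -3*k*L = -3*L*k)
√(-317395 + K(c, b)) = √(-317395 - 3*(-6)*(-465)) = √(-317395 - 8370) = √(-325765) = I*√325765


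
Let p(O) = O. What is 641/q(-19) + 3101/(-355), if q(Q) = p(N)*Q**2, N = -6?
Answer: -6944321/768930 ≈ -9.0311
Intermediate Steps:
q(Q) = -6*Q**2
641/q(-19) + 3101/(-355) = 641/((-6*(-19)**2)) + 3101/(-355) = 641/((-6*361)) + 3101*(-1/355) = 641/(-2166) - 3101/355 = 641*(-1/2166) - 3101/355 = -641/2166 - 3101/355 = -6944321/768930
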